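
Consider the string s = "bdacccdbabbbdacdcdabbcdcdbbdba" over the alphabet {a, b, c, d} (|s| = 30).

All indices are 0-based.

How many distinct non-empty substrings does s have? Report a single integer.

rank | idx | suffix
   0 |  29 | a
   1 |   8 | abbbdacdcdabbcdcdbbdba
   2 |  18 | abbcdcdbbdba
   3 |   2 | acccdbabbbdacdcdabbcdcdbbdba
   4 |  13 | acdcdabbcdcdbbdba
   5 |  28 | ba
   6 |   7 | babbbdacdcdabbcdcdbbdba
   7 |   9 | bbbdacdcdabbcdcdbbdba
   8 |  19 | bbcdcdbbdba
   9 |  10 | bbdacdcdabbcdcdbbdba
  10 |  25 | bbdba
  11 |  20 | bcdcdbbdba
  12 |   0 | bdacccdbabbbdacdcdabbcdcdbbdba
  13 |  11 | bdacdcdabbcdcdbbdba
  14 |  26 | bdba
  15 |   3 | cccdbabbbdacdcdabbcdcdbbdba
  16 |   4 | ccdbabbbdacdcdabbcdcdbbdba
  17 |  16 | cdabbcdcdbbdba
  18 |   5 | cdbabbbdacdcdabbcdcdbbdba
  19 |  23 | cdbbdba
  20 |  14 | cdcdabbcdcdbbdba
  21 |  21 | cdcdbbdba
  22 |  17 | dabbcdcdbbdba
  23 |   1 | dacccdbabbbdacdcdabbcdcdbbdba
  24 |  12 | dacdcdabbcdcdbbdba
  25 |  27 | dba
  26 |   6 | dbabbbdacdcdabbcdcdbbdba
  27 |  24 | dbbdba
  28 |  15 | dcdabbcdcdbbdba
  29 |  22 | dcdbbdba

SA = [29, 8, 18, 2, 13, 28, 7, 9, 19, 10, 25, 20, 0, 11, 26, 3, 4, 16, 5, 23, 14, 21, 17, 1, 12, 27, 6, 24, 15, 22]
[i] adj suffixes → lcp
  [1] 29/8 → 1 ('a')
  [2] 8/18 → 3 ('abb')
  [3] 18/2 → 1 ('a')
  [4] 2/13 → 2 ('ac')
  [5] 13/28 → 0 ('')
  [6] 28/7 → 2 ('ba')
  [7] 7/9 → 1 ('b')
  [8] 9/19 → 2 ('bb')
  [9] 19/10 → 2 ('bb')
  [10] 10/25 → 3 ('bbd')
  [11] 25/20 → 1 ('b')
  [12] 20/0 → 1 ('b')
  [13] 0/11 → 4 ('bdac')
  [14] 11/26 → 2 ('bd')
  [15] 26/3 → 0 ('')
  [16] 3/4 → 2 ('cc')
  [17] 4/16 → 1 ('c')
  [18] 16/5 → 2 ('cd')
  [19] 5/23 → 3 ('cdb')
  [20] 23/14 → 2 ('cd')
  [21] 14/21 → 4 ('cdcd')
  [22] 21/17 → 0 ('')
  [23] 17/1 → 2 ('da')
  [24] 1/12 → 3 ('dac')
  [25] 12/27 → 1 ('d')
  [26] 27/6 → 3 ('dba')
  [27] 6/24 → 2 ('db')
  [28] 24/15 → 1 ('d')
  [29] 15/22 → 3 ('dcd')

n(n+1)/2 = 30·31/2 = 465
Σ LCP = 0 + 1 + 3 + 1 + 2 + 0 + 2 + 1 + 2 + 2 + 3 + 1 + 1 + 4 + 2 + 0 + 2 + 1 + 2 + 3 + 2 + 4 + 0 + 2 + 3 + 1 + 3 + 2 + 1 + 3 = 54
distinct = 465 − 54 = 411

411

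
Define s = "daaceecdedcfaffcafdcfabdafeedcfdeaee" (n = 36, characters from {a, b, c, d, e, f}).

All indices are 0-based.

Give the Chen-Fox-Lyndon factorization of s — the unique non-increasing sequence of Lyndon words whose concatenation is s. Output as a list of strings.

emit factor 1: 'd' (i=0, period=1)
emit factor 2: 'aaceecdedcfaffcafdcfabdafeedcfdeaee' (i=1, period=35)

["d", "aaceecdedcfaffcafdcfabdafeedcfdeaee"]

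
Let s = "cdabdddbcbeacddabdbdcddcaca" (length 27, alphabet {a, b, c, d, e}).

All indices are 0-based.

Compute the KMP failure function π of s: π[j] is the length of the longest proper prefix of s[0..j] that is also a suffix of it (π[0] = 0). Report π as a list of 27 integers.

[0, 0, 0, 0, 0, 0, 0, 0, 1, 0, 0, 0, 1, 2, 0, 0, 0, 0, 0, 0, 1, 2, 0, 1, 0, 1, 0]

π[0] = 0
j=1 s[j]='d': π[1]=0 (border '')
j=2 s[j]='a': π[2]=0 (border '')
j=3 s[j]='b': π[3]=0 (border '')
j=4 s[j]='d': π[4]=0 (border '')
j=5 s[j]='d': π[5]=0 (border '')
j=6 s[j]='d': π[6]=0 (border '')
j=7 s[j]='b': π[7]=0 (border '')
j=8 s[j]='c': π[8]=1 (border 'c')
j=9 s[j]='b': k: 1→0; π[9]=0 (border '')
j=10 s[j]='e': π[10]=0 (border '')
j=11 s[j]='a': π[11]=0 (border '')
j=12 s[j]='c': π[12]=1 (border 'c')
j=13 s[j]='d': π[13]=2 (border 'cd')
j=14 s[j]='d': k: 2→0; π[14]=0 (border '')
j=15 s[j]='a': π[15]=0 (border '')
j=16 s[j]='b': π[16]=0 (border '')
j=17 s[j]='d': π[17]=0 (border '')
j=18 s[j]='b': π[18]=0 (border '')
j=19 s[j]='d': π[19]=0 (border '')
j=20 s[j]='c': π[20]=1 (border 'c')
j=21 s[j]='d': π[21]=2 (border 'cd')
j=22 s[j]='d': k: 2→0; π[22]=0 (border '')
j=23 s[j]='c': π[23]=1 (border 'c')
j=24 s[j]='a': k: 1→0; π[24]=0 (border '')
j=25 s[j]='c': π[25]=1 (border 'c')
j=26 s[j]='a': k: 1→0; π[26]=0 (border '')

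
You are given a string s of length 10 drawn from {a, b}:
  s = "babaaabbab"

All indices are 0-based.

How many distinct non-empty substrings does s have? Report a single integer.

41

rank→(start, suffix):
  0 → (3, 'aaabbab')
  1 → (4, 'aabbab')
  2 → (8, 'ab')
  3 → (1, 'abaaabbab')
  4 → (5, 'abbab')
  5 → (9, 'b')
  6 → (2, 'baaabbab')
  7 → (7, 'bab')
  8 → (0, 'babaaabbab')
  9 → (6, 'bbab')

SA = [3, 4, 8, 1, 5, 9, 2, 7, 0, 6]
[i] adj suffixes → lcp
  [1] 3/4 → 2 ('aa')
  [2] 4/8 → 1 ('a')
  [3] 8/1 → 2 ('ab')
  [4] 1/5 → 2 ('ab')
  [5] 5/9 → 0 ('')
  [6] 9/2 → 1 ('b')
  [7] 2/7 → 2 ('ba')
  [8] 7/0 → 3 ('bab')
  [9] 0/6 → 1 ('b')

n(n+1)/2 = 10·11/2 = 55
Σ LCP = 0 + 2 + 1 + 2 + 2 + 0 + 1 + 2 + 3 + 1 = 14
distinct = 55 − 14 = 41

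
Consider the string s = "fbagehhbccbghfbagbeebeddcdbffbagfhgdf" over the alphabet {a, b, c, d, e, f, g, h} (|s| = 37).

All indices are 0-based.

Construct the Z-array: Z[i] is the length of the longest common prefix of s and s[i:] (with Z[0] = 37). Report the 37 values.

[37, 0, 0, 0, 0, 0, 0, 0, 0, 0, 0, 0, 0, 4, 0, 0, 0, 0, 0, 0, 0, 0, 0, 0, 0, 0, 0, 1, 4, 0, 0, 0, 1, 0, 0, 0, 1]

Z[0]=37
i=1: outside box; Z[1]=0
i=2: outside box; Z[2]=0
i=3: outside box; Z[3]=0
i=4: outside box; Z[4]=0
i=5: outside box; Z[5]=0
i=6: outside box; Z[6]=0
i=7: outside box; Z[7]=0
i=8: outside box; Z[8]=0
i=9: outside box; Z[9]=0
i=10: outside box; Z[10]=0
i=11: outside box; Z[11]=0
i=12: outside box; Z[12]=0
i=13: outside box; Z[13]=4 scan→box=[13,17)
i=14: min(r-i=3, Z[1]=0)=0; Z[14]=0
i=15: min(r-i=2, Z[2]=0)=0; Z[15]=0
i=16: min(r-i=1, Z[3]=0)=0; Z[16]=0
i=17: outside box; Z[17]=0
i=18: outside box; Z[18]=0
i=19: outside box; Z[19]=0
i=20: outside box; Z[20]=0
i=21: outside box; Z[21]=0
i=22: outside box; Z[22]=0
i=23: outside box; Z[23]=0
i=24: outside box; Z[24]=0
i=25: outside box; Z[25]=0
i=26: outside box; Z[26]=0
i=27: outside box; Z[27]=1 scan→box=[27,28)
i=28: outside box; Z[28]=4 scan→box=[28,32)
i=29: min(r-i=3, Z[1]=0)=0; Z[29]=0
i=30: min(r-i=2, Z[2]=0)=0; Z[30]=0
i=31: min(r-i=1, Z[3]=0)=0; Z[31]=0
i=32: outside box; Z[32]=1 scan→box=[32,33)
i=33: outside box; Z[33]=0
i=34: outside box; Z[34]=0
i=35: outside box; Z[35]=0
i=36: outside box; Z[36]=1 scan→box=[36,37)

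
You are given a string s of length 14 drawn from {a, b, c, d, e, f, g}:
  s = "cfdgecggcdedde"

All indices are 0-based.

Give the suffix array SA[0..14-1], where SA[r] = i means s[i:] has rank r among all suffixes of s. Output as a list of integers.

[8, 0, 5, 11, 12, 9, 2, 13, 4, 10, 1, 7, 3, 6]

rank | idx | suffix
   0 |   8 | cdedde
   1 |   0 | cfdgecggcdedde
   2 |   5 | cggcdedde
   3 |  11 | dde
   4 |  12 | de
   5 |   9 | dedde
   6 |   2 | dgecggcdedde
   7 |  13 | e
   8 |   4 | ecggcdedde
   9 |  10 | edde
  10 |   1 | fdgecggcdedde
  11 |   7 | gcdedde
  12 |   3 | gecggcdedde
  13 |   6 | ggcdedde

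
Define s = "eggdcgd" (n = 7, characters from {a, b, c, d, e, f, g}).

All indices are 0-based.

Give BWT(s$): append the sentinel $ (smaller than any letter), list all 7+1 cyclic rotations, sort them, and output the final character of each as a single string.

rank  rotation  last
    0  $eggdcgd  d
    1  cgd$eggd  d
    2  d$eggdcg  g
    3  dcgd$egg  g
    4  eggdcgd$  $
    5  gd$eggdc  c
    6  gdcgd$eg  g
    7  ggdcgd$e  e

ddgg$cge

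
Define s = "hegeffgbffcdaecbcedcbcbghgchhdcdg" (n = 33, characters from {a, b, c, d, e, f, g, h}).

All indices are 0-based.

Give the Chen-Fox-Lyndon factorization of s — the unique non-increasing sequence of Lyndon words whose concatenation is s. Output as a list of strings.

emit factor 1: 'h' (i=0, period=1)
emit factor 2: 'eg' (i=1, period=2)
emit factor 3: 'effg' (i=3, period=4)
emit factor 4: 'bffcd' (i=7, period=5)
emit factor 5: 'aecbcedcbcbghgchhdcdg' (i=12, period=21)

["h", "eg", "effg", "bffcd", "aecbcedcbcbghgchhdcdg"]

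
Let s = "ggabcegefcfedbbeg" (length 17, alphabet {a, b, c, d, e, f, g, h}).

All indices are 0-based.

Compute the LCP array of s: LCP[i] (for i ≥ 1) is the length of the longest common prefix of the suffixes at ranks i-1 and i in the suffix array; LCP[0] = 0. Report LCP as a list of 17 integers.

sorted suffixes:
  #0 SA[0]=2  'abcegefcfedbbeg'
  #1 SA[1]=13  'bbeg'
  #2 SA[2]=3  'bcegefcfedbbeg'
  #3 SA[3]=14  'beg'
  #4 SA[4]=4  'cegefcfedbbeg'
  #5 SA[5]=9  'cfedbbeg'
  #6 SA[6]=12  'dbbeg'
  #7 SA[7]=11  'edbbeg'
  #8 SA[8]=7  'efcfedbbeg'
  #9 SA[9]=15  'eg'
  #10 SA[10]=5  'egefcfedbbeg'
  #11 SA[11]=8  'fcfedbbeg'
  #12 SA[12]=10  'fedbbeg'
  #13 SA[13]=16  'g'
  #14 SA[14]=1  'gabcegefcfedbbeg'
  #15 SA[15]=6  'gefcfedbbeg'
  #16 SA[16]=0  'ggabcegefcfedbbeg'

SA = [2, 13, 3, 14, 4, 9, 12, 11, 7, 15, 5, 8, 10, 16, 1, 6, 0]
[i] adj suffixes → lcp
  [1] 2/13 → 0 ('')
  [2] 13/3 → 1 ('b')
  [3] 3/14 → 1 ('b')
  [4] 14/4 → 0 ('')
  [5] 4/9 → 1 ('c')
  [6] 9/12 → 0 ('')
  [7] 12/11 → 0 ('')
  [8] 11/7 → 1 ('e')
  [9] 7/15 → 1 ('e')
  [10] 15/5 → 2 ('eg')
  [11] 5/8 → 0 ('')
  [12] 8/10 → 1 ('f')
  [13] 10/16 → 0 ('')
  [14] 16/1 → 1 ('g')
  [15] 1/6 → 1 ('g')
  [16] 6/0 → 1 ('g')

[0, 0, 1, 1, 0, 1, 0, 0, 1, 1, 2, 0, 1, 0, 1, 1, 1]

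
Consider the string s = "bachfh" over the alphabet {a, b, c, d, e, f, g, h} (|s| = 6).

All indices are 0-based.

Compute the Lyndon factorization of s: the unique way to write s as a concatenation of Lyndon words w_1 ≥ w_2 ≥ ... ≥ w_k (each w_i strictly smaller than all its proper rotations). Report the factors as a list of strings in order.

["b", "achfh"]

emit factor 1: 'b' (i=0, period=1)
emit factor 2: 'achfh' (i=1, period=5)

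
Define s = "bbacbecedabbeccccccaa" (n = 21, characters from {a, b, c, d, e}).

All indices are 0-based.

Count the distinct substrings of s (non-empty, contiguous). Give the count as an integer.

201

rank | idx | suffix
   0 |  20 | a
   1 |  19 | aa
   2 |   9 | abbeccccccaa
   3 |   2 | acbecedabbeccccccaa
   4 |   1 | bacbecedabbeccccccaa
   5 |   0 | bbacbecedabbeccccccaa
   6 |  10 | bbeccccccaa
   7 |  11 | beccccccaa
   8 |   4 | becedabbeccccccaa
   9 |  18 | caa
  10 |   3 | cbecedabbeccccccaa
  11 |  17 | ccaa
  12 |  16 | cccaa
  13 |  15 | ccccaa
  14 |  14 | cccccaa
  15 |  13 | ccccccaa
  16 |   6 | cedabbeccccccaa
  17 |   8 | dabbeccccccaa
  18 |  12 | eccccccaa
  19 |   5 | ecedabbeccccccaa
  20 |   7 | edabbeccccccaa

SA = [20, 19, 9, 2, 1, 0, 10, 11, 4, 18, 3, 17, 16, 15, 14, 13, 6, 8, 12, 5, 7]
[i] adj suffixes → lcp
  [1] 20/19 → 1 ('a')
  [2] 19/9 → 1 ('a')
  [3] 9/2 → 1 ('a')
  [4] 2/1 → 0 ('')
  [5] 1/0 → 1 ('b')
  [6] 0/10 → 2 ('bb')
  [7] 10/11 → 1 ('b')
  [8] 11/4 → 3 ('bec')
  [9] 4/18 → 0 ('')
  [10] 18/3 → 1 ('c')
  [11] 3/17 → 1 ('c')
  [12] 17/16 → 2 ('cc')
  [13] 16/15 → 3 ('ccc')
  [14] 15/14 → 4 ('cccc')
  [15] 14/13 → 5 ('ccccc')
  [16] 13/6 → 1 ('c')
  [17] 6/8 → 0 ('')
  [18] 8/12 → 0 ('')
  [19] 12/5 → 2 ('ec')
  [20] 5/7 → 1 ('e')

n(n+1)/2 = 21·22/2 = 231
Σ LCP = 0 + 1 + 1 + 1 + 0 + 1 + 2 + 1 + 3 + 0 + 1 + 1 + 2 + 3 + 4 + 5 + 1 + 0 + 0 + 2 + 1 = 30
distinct = 231 − 30 = 201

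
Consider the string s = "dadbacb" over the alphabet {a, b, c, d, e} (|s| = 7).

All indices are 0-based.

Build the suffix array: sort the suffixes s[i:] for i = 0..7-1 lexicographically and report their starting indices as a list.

[4, 1, 6, 3, 5, 0, 2]

rank→(start, suffix):
  0 → (4, 'acb')
  1 → (1, 'adbacb')
  2 → (6, 'b')
  3 → (3, 'bacb')
  4 → (5, 'cb')
  5 → (0, 'dadbacb')
  6 → (2, 'dbacb')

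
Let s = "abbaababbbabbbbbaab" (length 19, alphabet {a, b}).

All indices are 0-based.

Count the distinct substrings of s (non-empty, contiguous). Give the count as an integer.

sorted suffixes:
  #0 SA[0]=16  'aab'
  #1 SA[1]=3  'aababbbabbbbbaab'
  #2 SA[2]=17  'ab'
  #3 SA[3]=4  'ababbbabbbbbaab'
  #4 SA[4]=0  'abbaababbbabbbbbaab'
  #5 SA[5]=6  'abbbabbbbbaab'
  #6 SA[6]=10  'abbbbbaab'
  #7 SA[7]=18  'b'
  #8 SA[8]=15  'baab'
  #9 SA[9]=2  'baababbbabbbbbaab'
  #10 SA[10]=5  'babbbabbbbbaab'
  #11 SA[11]=9  'babbbbbaab'
  #12 SA[12]=14  'bbaab'
  #13 SA[13]=1  'bbaababbbabbbbbaab'
  #14 SA[14]=8  'bbabbbbbaab'
  #15 SA[15]=13  'bbbaab'
  #16 SA[16]=7  'bbbabbbbbaab'
  #17 SA[17]=12  'bbbbaab'
  #18 SA[18]=11  'bbbbbaab'

SA = [16, 3, 17, 4, 0, 6, 10, 18, 15, 2, 5, 9, 14, 1, 8, 13, 7, 12, 11]
rank  pair      lcp
   1  s[16:],s[3:]  3  'aab'
   2  s[3:],s[17:]  1  'a'
   3  s[17:],s[4:]  2  'ab'
   4  s[4:],s[0:]  2  'ab'
   5  s[0:],s[6:]  3  'abb'
   6  s[6:],s[10:]  4  'abbb'
   7  s[10:],s[18:]  0  ''
   8  s[18:],s[15:]  1  'b'
   9  s[15:],s[2:]  4  'baab'
  10  s[2:],s[5:]  2  'ba'
  11  s[5:],s[9:]  5  'babbb'
  12  s[9:],s[14:]  1  'b'
  13  s[14:],s[1:]  5  'bbaab'
  14  s[1:],s[8:]  3  'bba'
  15  s[8:],s[13:]  2  'bb'
  16  s[13:],s[7:]  4  'bbba'
  17  s[7:],s[12:]  3  'bbb'
  18  s[12:],s[11:]  4  'bbbb'

n(n+1)/2 = 19·20/2 = 190
Σ LCP = 0 + 3 + 1 + 2 + 2 + 3 + 4 + 0 + 1 + 4 + 2 + 5 + 1 + 5 + 3 + 2 + 4 + 3 + 4 = 49
distinct = 190 − 49 = 141

141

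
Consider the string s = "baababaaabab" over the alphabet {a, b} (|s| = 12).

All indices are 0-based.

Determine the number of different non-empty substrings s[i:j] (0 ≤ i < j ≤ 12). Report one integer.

sorted suffixes:
  #0 SA[0]=6  'aaabab'
  #1 SA[1]=7  'aabab'
  #2 SA[2]=1  'aababaaabab'
  #3 SA[3]=10  'ab'
  #4 SA[4]=4  'abaaabab'
  #5 SA[5]=8  'abab'
  #6 SA[6]=2  'ababaaabab'
  #7 SA[7]=11  'b'
  #8 SA[8]=5  'baaabab'
  #9 SA[9]=0  'baababaaabab'
  #10 SA[10]=9  'bab'
  #11 SA[11]=3  'babaaabab'

SA = [6, 7, 1, 10, 4, 8, 2, 11, 5, 0, 9, 3]
rank  pair      lcp
   1  s[6:],s[7:]  2  'aa'
   2  s[7:],s[1:]  5  'aabab'
   3  s[1:],s[10:]  1  'a'
   4  s[10:],s[4:]  2  'ab'
   5  s[4:],s[8:]  3  'aba'
   6  s[8:],s[2:]  4  'abab'
   7  s[2:],s[11:]  0  ''
   8  s[11:],s[5:]  1  'b'
   9  s[5:],s[0:]  3  'baa'
  10  s[0:],s[9:]  2  'ba'
  11  s[9:],s[3:]  3  'bab'

n(n+1)/2 = 12·13/2 = 78
Σ LCP = 0 + 2 + 5 + 1 + 2 + 3 + 4 + 0 + 1 + 3 + 2 + 3 = 26
distinct = 78 − 26 = 52

52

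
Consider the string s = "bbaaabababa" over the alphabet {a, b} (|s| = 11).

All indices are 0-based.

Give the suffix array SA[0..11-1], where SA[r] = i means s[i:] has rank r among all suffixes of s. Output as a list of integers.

[10, 2, 3, 8, 6, 4, 9, 1, 7, 5, 0]

rank | idx | suffix
   0 |  10 | a
   1 |   2 | aaabababa
   2 |   3 | aabababa
   3 |   8 | aba
   4 |   6 | ababa
   5 |   4 | abababa
   6 |   9 | ba
   7 |   1 | baaabababa
   8 |   7 | baba
   9 |   5 | bababa
  10 |   0 | bbaaabababa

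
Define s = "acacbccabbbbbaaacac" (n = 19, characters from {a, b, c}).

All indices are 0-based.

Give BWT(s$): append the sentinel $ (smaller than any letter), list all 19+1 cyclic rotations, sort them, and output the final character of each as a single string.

rank  rotation              last
    0  $acacbccabbbbbaaacac  c
    1  aaacac$acacbccabbbbb  b
    2  aacac$acacbccabbbbba  a
    3  abbbbbaaacac$acacbcc  c
    4  ac$acacbccabbbbbaaac  c
    5  acac$acacbccabbbbbaa  a
    6  acacbccabbbbbaaacac$  $
    7  acbccabbbbbaaacac$ac  c
    8  baaacac$acacbccabbbb  b
    9  bbaaacac$acacbccabbb  b
   10  bbbaaacac$acacbccabb  b
   11  bbbbaaacac$acacbccab  b
   12  bbbbbaaacac$acacbcca  a
   13  bccabbbbbaaacac$acac  c
   14  c$acacbccabbbbbaaaca  a
   15  cabbbbbaaacac$acacbc  c
   16  cac$acacbccabbbbbaaa  a
   17  cacbccabbbbbaaacac$a  a
   18  cbccabbbbbaaacac$aca  a
   19  ccabbbbbaaacac$acacb  b

cbacca$cbbbbacacaaab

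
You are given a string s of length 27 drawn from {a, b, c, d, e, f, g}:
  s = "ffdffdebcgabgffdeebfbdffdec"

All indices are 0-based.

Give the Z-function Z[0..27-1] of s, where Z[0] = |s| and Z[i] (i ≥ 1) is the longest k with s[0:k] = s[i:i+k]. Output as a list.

Z[0]=27
i=1: outside box; Z[1]=1 scan→box=[1,2)
i=2: outside box; Z[2]=0
i=3: outside box; Z[3]=3 scan→box=[3,6)
i=4: min(r-i=2, Z[1]=1)=1; Z[4]=1
i=5: min(r-i=1, Z[2]=0)=0; Z[5]=0
i=6: outside box; Z[6]=0
i=7: outside box; Z[7]=0
i=8: outside box; Z[8]=0
i=9: outside box; Z[9]=0
i=10: outside box; Z[10]=0
i=11: outside box; Z[11]=0
i=12: outside box; Z[12]=0
i=13: outside box; Z[13]=3 scan→box=[13,16)
i=14: min(r-i=2, Z[1]=1)=1; Z[14]=1
i=15: min(r-i=1, Z[2]=0)=0; Z[15]=0
i=16: outside box; Z[16]=0
i=17: outside box; Z[17]=0
i=18: outside box; Z[18]=0
i=19: outside box; Z[19]=1 scan→box=[19,20)
i=20: outside box; Z[20]=0
i=21: outside box; Z[21]=0
i=22: outside box; Z[22]=3 scan→box=[22,25)
i=23: min(r-i=2, Z[1]=1)=1; Z[23]=1
i=24: min(r-i=1, Z[2]=0)=0; Z[24]=0
i=25: outside box; Z[25]=0
i=26: outside box; Z[26]=0

[27, 1, 0, 3, 1, 0, 0, 0, 0, 0, 0, 0, 0, 3, 1, 0, 0, 0, 0, 1, 0, 0, 3, 1, 0, 0, 0]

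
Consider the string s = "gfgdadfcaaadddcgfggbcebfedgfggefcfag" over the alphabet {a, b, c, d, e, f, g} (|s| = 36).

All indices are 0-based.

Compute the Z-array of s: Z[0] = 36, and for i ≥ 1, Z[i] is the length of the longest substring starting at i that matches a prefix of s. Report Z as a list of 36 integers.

[36, 0, 1, 0, 0, 0, 0, 0, 0, 0, 0, 0, 0, 0, 0, 3, 0, 1, 1, 0, 0, 0, 0, 0, 0, 0, 3, 0, 1, 1, 0, 0, 0, 0, 0, 1]

Z[0]=36
i=1: i≥r, start 0; Z[1]=0
i=2: i≥r, start 0; Z[2]=1 grow→box=[2,3)
i=3: i≥r, start 0; Z[3]=0
i=4: i≥r, start 0; Z[4]=0
i=5: i≥r, start 0; Z[5]=0
i=6: i≥r, start 0; Z[6]=0
i=7: i≥r, start 0; Z[7]=0
i=8: i≥r, start 0; Z[8]=0
i=9: i≥r, start 0; Z[9]=0
i=10: i≥r, start 0; Z[10]=0
i=11: i≥r, start 0; Z[11]=0
i=12: i≥r, start 0; Z[12]=0
i=13: i≥r, start 0; Z[13]=0
i=14: i≥r, start 0; Z[14]=0
i=15: i≥r, start 0; Z[15]=3 grow→box=[15,18)
i=16: min(r-i=2, Z[1]=0)=0; Z[16]=0
i=17: min(r-i=1, Z[2]=1)=1; Z[17]=1
i=18: i≥r, start 0; Z[18]=1 grow→box=[18,19)
i=19: i≥r, start 0; Z[19]=0
i=20: i≥r, start 0; Z[20]=0
i=21: i≥r, start 0; Z[21]=0
i=22: i≥r, start 0; Z[22]=0
i=23: i≥r, start 0; Z[23]=0
i=24: i≥r, start 0; Z[24]=0
i=25: i≥r, start 0; Z[25]=0
i=26: i≥r, start 0; Z[26]=3 grow→box=[26,29)
i=27: min(r-i=2, Z[1]=0)=0; Z[27]=0
i=28: min(r-i=1, Z[2]=1)=1; Z[28]=1
i=29: i≥r, start 0; Z[29]=1 grow→box=[29,30)
i=30: i≥r, start 0; Z[30]=0
i=31: i≥r, start 0; Z[31]=0
i=32: i≥r, start 0; Z[32]=0
i=33: i≥r, start 0; Z[33]=0
i=34: i≥r, start 0; Z[34]=0
i=35: i≥r, start 0; Z[35]=1 grow→box=[35,36)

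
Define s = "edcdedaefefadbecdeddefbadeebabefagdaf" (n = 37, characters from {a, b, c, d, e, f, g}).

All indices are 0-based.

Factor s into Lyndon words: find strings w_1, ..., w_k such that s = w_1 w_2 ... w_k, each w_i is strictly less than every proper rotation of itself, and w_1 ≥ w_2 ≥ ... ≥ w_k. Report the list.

["e", "d", "cded", "aefef", "adbecdeddefbadeeb", "abefagdaf"]

emit factor 1: 'e' (i=0, period=1)
emit factor 2: 'd' (i=1, period=1)
emit factor 3: 'cded' (i=2, period=4)
emit factor 4: 'aefef' (i=6, period=5)
emit factor 5: 'adbecdeddefbadeeb' (i=11, period=17)
emit factor 6: 'abefagdaf' (i=28, period=9)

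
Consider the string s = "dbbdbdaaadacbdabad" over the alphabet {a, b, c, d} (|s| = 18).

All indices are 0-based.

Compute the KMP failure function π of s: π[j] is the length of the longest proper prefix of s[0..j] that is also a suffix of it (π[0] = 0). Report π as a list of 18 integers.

[0, 0, 0, 1, 2, 1, 0, 0, 0, 1, 0, 0, 0, 1, 0, 0, 0, 1]

π[0] = 0
j=1 s[j]='b': π[1]=0 (border '')
j=2 s[j]='b': π[2]=0 (border '')
j=3 s[j]='d': π[3]=1 (border 'd')
j=4 s[j]='b': π[4]=2 (border 'db')
j=5 s[j]='d': k: 2→0; π[5]=1 (border 'd')
j=6 s[j]='a': k: 1→0; π[6]=0 (border '')
j=7 s[j]='a': π[7]=0 (border '')
j=8 s[j]='a': π[8]=0 (border '')
j=9 s[j]='d': π[9]=1 (border 'd')
j=10 s[j]='a': k: 1→0; π[10]=0 (border '')
j=11 s[j]='c': π[11]=0 (border '')
j=12 s[j]='b': π[12]=0 (border '')
j=13 s[j]='d': π[13]=1 (border 'd')
j=14 s[j]='a': k: 1→0; π[14]=0 (border '')
j=15 s[j]='b': π[15]=0 (border '')
j=16 s[j]='a': π[16]=0 (border '')
j=17 s[j]='d': π[17]=1 (border 'd')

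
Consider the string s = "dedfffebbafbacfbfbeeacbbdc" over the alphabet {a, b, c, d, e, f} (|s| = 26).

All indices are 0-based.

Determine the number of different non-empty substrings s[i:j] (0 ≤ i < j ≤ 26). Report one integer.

rank | idx | suffix
   0 |  20 | acbbdc
   1 |  12 | acfbfbeeacbbdc
   2 |   9 | afbacfbfbeeacbbdc
   3 |  11 | bacfbfbeeacbbdc
   4 |   8 | bafbacfbfbeeacbbdc
   5 |   7 | bbafbacfbfbeeacbbdc
   6 |  22 | bbdc
   7 |  23 | bdc
   8 |  17 | beeacbbdc
   9 |  15 | bfbeeacbbdc
  10 |  25 | c
  11 |  21 | cbbdc
  12 |  13 | cfbfbeeacbbdc
  13 |  24 | dc
  14 |   0 | dedfffebbafbacfbfbeeacbbdc
  15 |   2 | dfffebbafbacfbfbeeacbbdc
  16 |  19 | eacbbdc
  17 |   6 | ebbafbacfbfbeeacbbdc
  18 |   1 | edfffebbafbacfbfbeeacbbdc
  19 |  18 | eeacbbdc
  20 |  10 | fbacfbfbeeacbbdc
  21 |  16 | fbeeacbbdc
  22 |  14 | fbfbeeacbbdc
  23 |   5 | febbafbacfbfbeeacbbdc
  24 |   4 | ffebbafbacfbfbeeacbbdc
  25 |   3 | fffebbafbacfbfbeeacbbdc

SA = [20, 12, 9, 11, 8, 7, 22, 23, 17, 15, 25, 21, 13, 24, 0, 2, 19, 6, 1, 18, 10, 16, 14, 5, 4, 3]
i: (SA[i-1],SA[i]) lcp shared
  1: (20,12) 2 'ac'
  2: (12,9) 1 'a'
  3: (9,11) 0 ''
  4: (11,8) 2 'ba'
  5: (8,7) 1 'b'
  6: (7,22) 2 'bb'
  7: (22,23) 1 'b'
  8: (23,17) 1 'b'
  9: (17,15) 1 'b'
  10: (15,25) 0 ''
  11: (25,21) 1 'c'
  12: (21,13) 1 'c'
  13: (13,24) 0 ''
  14: (24,0) 1 'd'
  15: (0,2) 1 'd'
  16: (2,19) 0 ''
  17: (19,6) 1 'e'
  18: (6,1) 1 'e'
  19: (1,18) 1 'e'
  20: (18,10) 0 ''
  21: (10,16) 2 'fb'
  22: (16,14) 2 'fb'
  23: (14,5) 1 'f'
  24: (5,4) 1 'f'
  25: (4,3) 2 'ff'

n(n+1)/2 = 26·27/2 = 351
Σ LCP = 0 + 2 + 1 + 0 + 2 + 1 + 2 + 1 + 1 + 1 + 0 + 1 + 1 + 0 + 1 + 1 + 0 + 1 + 1 + 1 + 0 + 2 + 2 + 1 + 1 + 2 = 26
distinct = 351 − 26 = 325

325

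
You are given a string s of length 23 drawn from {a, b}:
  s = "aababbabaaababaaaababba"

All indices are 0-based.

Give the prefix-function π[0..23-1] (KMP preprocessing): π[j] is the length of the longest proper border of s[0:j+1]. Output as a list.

π[0] = 0
j=1 s[j]='a': π[1]=1 (border 'a')
j=2 s[j]='b': k: 1→0; π[2]=0 (border '')
j=3 s[j]='a': π[3]=1 (border 'a')
j=4 s[j]='b': k: 1→0; π[4]=0 (border '')
j=5 s[j]='b': π[5]=0 (border '')
j=6 s[j]='a': π[6]=1 (border 'a')
j=7 s[j]='b': k: 1→0; π[7]=0 (border '')
j=8 s[j]='a': π[8]=1 (border 'a')
j=9 s[j]='a': π[9]=2 (border 'aa')
j=10 s[j]='a': k: 2→1; π[10]=2 (border 'aa')
j=11 s[j]='b': π[11]=3 (border 'aab')
j=12 s[j]='a': π[12]=4 (border 'aaba')
j=13 s[j]='b': π[13]=5 (border 'aabab')
j=14 s[j]='a': k: 5→0; π[14]=1 (border 'a')
j=15 s[j]='a': π[15]=2 (border 'aa')
j=16 s[j]='a': k: 2→1; π[16]=2 (border 'aa')
j=17 s[j]='a': k: 2→1; π[17]=2 (border 'aa')
j=18 s[j]='b': π[18]=3 (border 'aab')
j=19 s[j]='a': π[19]=4 (border 'aaba')
j=20 s[j]='b': π[20]=5 (border 'aabab')
j=21 s[j]='b': π[21]=6 (border 'aababb')
j=22 s[j]='a': π[22]=7 (border 'aababba')

[0, 1, 0, 1, 0, 0, 1, 0, 1, 2, 2, 3, 4, 5, 1, 2, 2, 2, 3, 4, 5, 6, 7]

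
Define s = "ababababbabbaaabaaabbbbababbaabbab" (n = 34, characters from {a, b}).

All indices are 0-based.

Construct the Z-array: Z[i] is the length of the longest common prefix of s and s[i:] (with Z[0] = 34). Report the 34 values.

Z[0]=34
i=1: i≥r, start 0; Z[1]=0
i=2: i≥r, start 0; Z[2]=6 grow→box=[2,8)
i=3: min(r-i=5, Z[1]=0)=0; Z[3]=0
i=4: min(r-i=4, Z[2]=6)=4; Z[4]=4
i=5: min(r-i=3, Z[3]=0)=0; Z[5]=0
i=6: min(r-i=2, Z[4]=4)=2; Z[6]=2
i=7: min(r-i=1, Z[5]=0)=0; Z[7]=0
i=8: i≥r, start 0; Z[8]=0
i=9: i≥r, start 0; Z[9]=2 grow→box=[9,11)
i=10: min(r-i=1, Z[1]=0)=0; Z[10]=0
i=11: i≥r, start 0; Z[11]=0
i=12: i≥r, start 0; Z[12]=1 grow→box=[12,13)
i=13: i≥r, start 0; Z[13]=1 grow→box=[13,14)
i=14: i≥r, start 0; Z[14]=3 grow→box=[14,17)
i=15: min(r-i=2, Z[1]=0)=0; Z[15]=0
i=16: min(r-i=1, Z[2]=6)=1; Z[16]=1
i=17: i≥r, start 0; Z[17]=1 grow→box=[17,18)
i=18: i≥r, start 0; Z[18]=2 grow→box=[18,20)
i=19: min(r-i=1, Z[1]=0)=0; Z[19]=0
i=20: i≥r, start 0; Z[20]=0
i=21: i≥r, start 0; Z[21]=0
i=22: i≥r, start 0; Z[22]=0
i=23: i≥r, start 0; Z[23]=4 grow→box=[23,27)
i=24: min(r-i=3, Z[1]=0)=0; Z[24]=0
i=25: min(r-i=2, Z[2]=6)=2; Z[25]=2
i=26: min(r-i=1, Z[3]=0)=0; Z[26]=0
i=27: i≥r, start 0; Z[27]=0
i=28: i≥r, start 0; Z[28]=1 grow→box=[28,29)
i=29: i≥r, start 0; Z[29]=2 grow→box=[29,31)
i=30: min(r-i=1, Z[1]=0)=0; Z[30]=0
i=31: i≥r, start 0; Z[31]=0
i=32: i≥r, start 0; Z[32]=2 grow→box=[32,34)
i=33: min(r-i=1, Z[1]=0)=0; Z[33]=0

[34, 0, 6, 0, 4, 0, 2, 0, 0, 2, 0, 0, 1, 1, 3, 0, 1, 1, 2, 0, 0, 0, 0, 4, 0, 2, 0, 0, 1, 2, 0, 0, 2, 0]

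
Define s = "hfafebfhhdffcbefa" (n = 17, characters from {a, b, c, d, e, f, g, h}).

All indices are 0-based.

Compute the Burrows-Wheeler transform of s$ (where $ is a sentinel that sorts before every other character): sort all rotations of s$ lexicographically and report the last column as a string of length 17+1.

affcefhfbehfadbh$f

rank  rotation            last
    0  $hfafebfhhdffcbefa  a
    1  a$hfafebfhhdffcbef  f
    2  afebfhhdffcbefa$hf  f
    3  befa$hfafebfhhdffc  c
    4  bfhhdffcbefa$hfafe  e
    5  cbefa$hfafebfhhdff  f
    6  dffcbefa$hfafebfhh  h
    7  ebfhhdffcbefa$hfaf  f
    8  efa$hfafebfhhdffcb  b
    9  fa$hfafebfhhdffcbe  e
   10  fafebfhhdffcbefa$h  h
   11  fcbefa$hfafebfhhdf  f
   12  febfhhdffcbefa$hfa  a
   13  ffcbefa$hfafebfhhd  d
   14  fhhdffcbefa$hfafeb  b
   15  hdffcbefa$hfafebfh  h
   16  hfafebfhhdffcbefa$  $
   17  hhdffcbefa$hfafebf  f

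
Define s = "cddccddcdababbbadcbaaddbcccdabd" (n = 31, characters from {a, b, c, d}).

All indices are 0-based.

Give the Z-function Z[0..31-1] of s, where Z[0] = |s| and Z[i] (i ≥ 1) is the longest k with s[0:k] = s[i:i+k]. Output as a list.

Z[0]=31
i=1: fresh scan; Z[1]=0
i=2: fresh scan; Z[2]=0
i=3: fresh scan; Z[3]=1 scan→box=[3,4)
i=4: fresh scan; Z[4]=4 scan→box=[4,8)
i=5: min(r-i=3, Z[1]=0)=0; Z[5]=0
i=6: min(r-i=2, Z[2]=0)=0; Z[6]=0
i=7: min(r-i=1, Z[3]=1)=1; Z[7]=2 scan→box=[7,9)
i=8: min(r-i=1, Z[1]=0)=0; Z[8]=0
i=9: fresh scan; Z[9]=0
i=10: fresh scan; Z[10]=0
i=11: fresh scan; Z[11]=0
i=12: fresh scan; Z[12]=0
i=13: fresh scan; Z[13]=0
i=14: fresh scan; Z[14]=0
i=15: fresh scan; Z[15]=0
i=16: fresh scan; Z[16]=0
i=17: fresh scan; Z[17]=1 scan→box=[17,18)
i=18: fresh scan; Z[18]=0
i=19: fresh scan; Z[19]=0
i=20: fresh scan; Z[20]=0
i=21: fresh scan; Z[21]=0
i=22: fresh scan; Z[22]=0
i=23: fresh scan; Z[23]=0
i=24: fresh scan; Z[24]=1 scan→box=[24,25)
i=25: fresh scan; Z[25]=1 scan→box=[25,26)
i=26: fresh scan; Z[26]=2 scan→box=[26,28)
i=27: min(r-i=1, Z[1]=0)=0; Z[27]=0
i=28: fresh scan; Z[28]=0
i=29: fresh scan; Z[29]=0
i=30: fresh scan; Z[30]=0

[31, 0, 0, 1, 4, 0, 0, 2, 0, 0, 0, 0, 0, 0, 0, 0, 0, 1, 0, 0, 0, 0, 0, 0, 1, 1, 2, 0, 0, 0, 0]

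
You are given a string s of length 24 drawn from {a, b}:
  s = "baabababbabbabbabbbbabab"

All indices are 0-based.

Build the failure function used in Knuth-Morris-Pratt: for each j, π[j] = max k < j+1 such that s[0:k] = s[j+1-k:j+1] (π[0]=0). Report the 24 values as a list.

π[0] = 0
j=1 s[j]='a': π[1]=0 (border '')
j=2 s[j]='a': π[2]=0 (border '')
j=3 s[j]='b': π[3]=1 (border 'b')
j=4 s[j]='a': π[4]=2 (border 'ba')
j=5 s[j]='b': k: 2→0; π[5]=1 (border 'b')
j=6 s[j]='a': π[6]=2 (border 'ba')
j=7 s[j]='b': k: 2→0; π[7]=1 (border 'b')
j=8 s[j]='b': k: 1→0; π[8]=1 (border 'b')
j=9 s[j]='a': π[9]=2 (border 'ba')
j=10 s[j]='b': k: 2→0; π[10]=1 (border 'b')
j=11 s[j]='b': k: 1→0; π[11]=1 (border 'b')
j=12 s[j]='a': π[12]=2 (border 'ba')
j=13 s[j]='b': k: 2→0; π[13]=1 (border 'b')
j=14 s[j]='b': k: 1→0; π[14]=1 (border 'b')
j=15 s[j]='a': π[15]=2 (border 'ba')
j=16 s[j]='b': k: 2→0; π[16]=1 (border 'b')
j=17 s[j]='b': k: 1→0; π[17]=1 (border 'b')
j=18 s[j]='b': k: 1→0; π[18]=1 (border 'b')
j=19 s[j]='b': k: 1→0; π[19]=1 (border 'b')
j=20 s[j]='a': π[20]=2 (border 'ba')
j=21 s[j]='b': k: 2→0; π[21]=1 (border 'b')
j=22 s[j]='a': π[22]=2 (border 'ba')
j=23 s[j]='b': k: 2→0; π[23]=1 (border 'b')

[0, 0, 0, 1, 2, 1, 2, 1, 1, 2, 1, 1, 2, 1, 1, 2, 1, 1, 1, 1, 2, 1, 2, 1]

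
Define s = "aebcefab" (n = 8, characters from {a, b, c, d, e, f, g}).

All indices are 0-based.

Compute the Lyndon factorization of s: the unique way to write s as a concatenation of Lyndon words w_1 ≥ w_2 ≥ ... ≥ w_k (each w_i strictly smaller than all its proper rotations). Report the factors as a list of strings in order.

["aebcef", "ab"]

emit factor 1: 'aebcef' (i=0, period=6)
emit factor 2: 'ab' (i=6, period=2)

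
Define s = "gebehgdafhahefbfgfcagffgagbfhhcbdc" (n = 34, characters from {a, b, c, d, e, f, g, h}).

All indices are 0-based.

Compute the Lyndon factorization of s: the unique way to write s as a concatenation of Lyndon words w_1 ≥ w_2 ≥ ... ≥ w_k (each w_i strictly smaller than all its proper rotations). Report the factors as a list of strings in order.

["g", "e", "behgd", "afhahefbfgfcagffgagbfhhcbdc"]

emit factor 1: 'g' (i=0, period=1)
emit factor 2: 'e' (i=1, period=1)
emit factor 3: 'behgd' (i=2, period=5)
emit factor 4: 'afhahefbfgfcagffgagbfhhcbdc' (i=7, period=27)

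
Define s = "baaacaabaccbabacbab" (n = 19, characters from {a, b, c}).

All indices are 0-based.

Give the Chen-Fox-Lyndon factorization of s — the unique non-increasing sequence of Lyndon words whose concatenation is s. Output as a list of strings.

emit factor 1: 'b' (i=0, period=1)
emit factor 2: 'aaacaabaccbabacbab' (i=1, period=18)

["b", "aaacaabaccbabacbab"]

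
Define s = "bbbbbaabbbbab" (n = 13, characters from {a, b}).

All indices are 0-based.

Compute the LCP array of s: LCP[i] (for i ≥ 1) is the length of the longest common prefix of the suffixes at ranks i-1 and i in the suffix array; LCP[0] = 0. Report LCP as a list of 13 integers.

[0, 1, 2, 0, 1, 2, 1, 3, 2, 4, 3, 5, 4]

sorted suffixes:
  #0 SA[0]=5  'aabbbbab'
  #1 SA[1]=11  'ab'
  #2 SA[2]=6  'abbbbab'
  #3 SA[3]=12  'b'
  #4 SA[4]=4  'baabbbbab'
  #5 SA[5]=10  'bab'
  #6 SA[6]=3  'bbaabbbbab'
  #7 SA[7]=9  'bbab'
  #8 SA[8]=2  'bbbaabbbbab'
  #9 SA[9]=8  'bbbab'
  #10 SA[10]=1  'bbbbaabbbbab'
  #11 SA[11]=7  'bbbbab'
  #12 SA[12]=0  'bbbbbaabbbbab'

SA = [5, 11, 6, 12, 4, 10, 3, 9, 2, 8, 1, 7, 0]
[i] adj suffixes → lcp
  [1] 5/11 → 1 ('a')
  [2] 11/6 → 2 ('ab')
  [3] 6/12 → 0 ('')
  [4] 12/4 → 1 ('b')
  [5] 4/10 → 2 ('ba')
  [6] 10/3 → 1 ('b')
  [7] 3/9 → 3 ('bba')
  [8] 9/2 → 2 ('bb')
  [9] 2/8 → 4 ('bbba')
  [10] 8/1 → 3 ('bbb')
  [11] 1/7 → 5 ('bbbba')
  [12] 7/0 → 4 ('bbbb')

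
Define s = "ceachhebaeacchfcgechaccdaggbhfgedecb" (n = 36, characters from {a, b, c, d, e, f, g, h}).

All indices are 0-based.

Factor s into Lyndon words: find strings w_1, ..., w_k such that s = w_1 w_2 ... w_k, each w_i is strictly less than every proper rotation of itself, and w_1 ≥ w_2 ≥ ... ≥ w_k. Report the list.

["ce", "achhebae", "acchfcgech", "accdaggbhfgedecb"]

emit factor 1: 'ce' (i=0, period=2)
emit factor 2: 'achhebae' (i=2, period=8)
emit factor 3: 'acchfcgech' (i=10, period=10)
emit factor 4: 'accdaggbhfgedecb' (i=20, period=16)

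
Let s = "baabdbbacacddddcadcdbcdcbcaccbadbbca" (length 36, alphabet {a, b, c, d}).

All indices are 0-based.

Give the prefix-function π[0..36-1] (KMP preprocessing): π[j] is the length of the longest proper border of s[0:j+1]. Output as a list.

[0, 0, 0, 1, 0, 1, 1, 2, 0, 0, 0, 0, 0, 0, 0, 0, 0, 0, 0, 0, 1, 0, 0, 0, 1, 0, 0, 0, 0, 1, 2, 0, 1, 1, 0, 0]

π[0] = 0
j=1 s[j]='a': π[1]=0 (border '')
j=2 s[j]='a': π[2]=0 (border '')
j=3 s[j]='b': π[3]=1 (border 'b')
j=4 s[j]='d': k: 1→0; π[4]=0 (border '')
j=5 s[j]='b': π[5]=1 (border 'b')
j=6 s[j]='b': k: 1→0; π[6]=1 (border 'b')
j=7 s[j]='a': π[7]=2 (border 'ba')
j=8 s[j]='c': k: 2→0; π[8]=0 (border '')
j=9 s[j]='a': π[9]=0 (border '')
j=10 s[j]='c': π[10]=0 (border '')
j=11 s[j]='d': π[11]=0 (border '')
j=12 s[j]='d': π[12]=0 (border '')
j=13 s[j]='d': π[13]=0 (border '')
j=14 s[j]='d': π[14]=0 (border '')
j=15 s[j]='c': π[15]=0 (border '')
j=16 s[j]='a': π[16]=0 (border '')
j=17 s[j]='d': π[17]=0 (border '')
j=18 s[j]='c': π[18]=0 (border '')
j=19 s[j]='d': π[19]=0 (border '')
j=20 s[j]='b': π[20]=1 (border 'b')
j=21 s[j]='c': k: 1→0; π[21]=0 (border '')
j=22 s[j]='d': π[22]=0 (border '')
j=23 s[j]='c': π[23]=0 (border '')
j=24 s[j]='b': π[24]=1 (border 'b')
j=25 s[j]='c': k: 1→0; π[25]=0 (border '')
j=26 s[j]='a': π[26]=0 (border '')
j=27 s[j]='c': π[27]=0 (border '')
j=28 s[j]='c': π[28]=0 (border '')
j=29 s[j]='b': π[29]=1 (border 'b')
j=30 s[j]='a': π[30]=2 (border 'ba')
j=31 s[j]='d': k: 2→0; π[31]=0 (border '')
j=32 s[j]='b': π[32]=1 (border 'b')
j=33 s[j]='b': k: 1→0; π[33]=1 (border 'b')
j=34 s[j]='c': k: 1→0; π[34]=0 (border '')
j=35 s[j]='a': π[35]=0 (border '')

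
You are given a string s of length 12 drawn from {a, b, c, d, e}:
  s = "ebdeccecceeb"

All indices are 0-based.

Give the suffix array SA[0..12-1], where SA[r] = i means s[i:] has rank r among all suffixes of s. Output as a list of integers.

sorted suffixes:
  #0 SA[0]=11  'b'
  #1 SA[1]=1  'bdeccecceeb'
  #2 SA[2]=4  'ccecceeb'
  #3 SA[3]=7  'cceeb'
  #4 SA[4]=5  'cecceeb'
  #5 SA[5]=8  'ceeb'
  #6 SA[6]=2  'deccecceeb'
  #7 SA[7]=10  'eb'
  #8 SA[8]=0  'ebdeccecceeb'
  #9 SA[9]=3  'eccecceeb'
  #10 SA[10]=6  'ecceeb'
  #11 SA[11]=9  'eeb'

[11, 1, 4, 7, 5, 8, 2, 10, 0, 3, 6, 9]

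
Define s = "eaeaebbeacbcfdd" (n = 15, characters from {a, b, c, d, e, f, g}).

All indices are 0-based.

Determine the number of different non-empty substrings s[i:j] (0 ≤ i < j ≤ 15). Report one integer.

107

rank | idx | suffix
   0 |   8 | acbcfdd
   1 |   1 | aeaebbeacbcfdd
   2 |   3 | aebbeacbcfdd
   3 |   5 | bbeacbcfdd
   4 |  10 | bcfdd
   5 |   6 | beacbcfdd
   6 |   9 | cbcfdd
   7 |  11 | cfdd
   8 |  14 | d
   9 |  13 | dd
  10 |   7 | eacbcfdd
  11 |   0 | eaeaebbeacbcfdd
  12 |   2 | eaebbeacbcfdd
  13 |   4 | ebbeacbcfdd
  14 |  12 | fdd

SA = [8, 1, 3, 5, 10, 6, 9, 11, 14, 13, 7, 0, 2, 4, 12]
rank  pair      lcp
   1  s[8:],s[1:]  1  'a'
   2  s[1:],s[3:]  2  'ae'
   3  s[3:],s[5:]  0  ''
   4  s[5:],s[10:]  1  'b'
   5  s[10:],s[6:]  1  'b'
   6  s[6:],s[9:]  0  ''
   7  s[9:],s[11:]  1  'c'
   8  s[11:],s[14:]  0  ''
   9  s[14:],s[13:]  1  'd'
  10  s[13:],s[7:]  0  ''
  11  s[7:],s[0:]  2  'ea'
  12  s[0:],s[2:]  3  'eae'
  13  s[2:],s[4:]  1  'e'
  14  s[4:],s[12:]  0  ''

n(n+1)/2 = 15·16/2 = 120
Σ LCP = 0 + 1 + 2 + 0 + 1 + 1 + 0 + 1 + 0 + 1 + 0 + 2 + 3 + 1 + 0 = 13
distinct = 120 − 13 = 107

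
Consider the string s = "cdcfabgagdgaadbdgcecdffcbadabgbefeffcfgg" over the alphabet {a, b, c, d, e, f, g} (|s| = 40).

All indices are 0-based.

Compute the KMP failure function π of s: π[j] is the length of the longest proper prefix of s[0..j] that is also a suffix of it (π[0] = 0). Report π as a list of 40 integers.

[0, 0, 1, 0, 0, 0, 0, 0, 0, 0, 0, 0, 0, 0, 0, 0, 0, 1, 0, 1, 2, 0, 0, 1, 0, 0, 0, 0, 0, 0, 0, 0, 0, 0, 0, 0, 1, 0, 0, 0]

π[0] = 0
j=1 s[j]='d': π[1]=0 (border '')
j=2 s[j]='c': π[2]=1 (border 'c')
j=3 s[j]='f': k: 1→0; π[3]=0 (border '')
j=4 s[j]='a': π[4]=0 (border '')
j=5 s[j]='b': π[5]=0 (border '')
j=6 s[j]='g': π[6]=0 (border '')
j=7 s[j]='a': π[7]=0 (border '')
j=8 s[j]='g': π[8]=0 (border '')
j=9 s[j]='d': π[9]=0 (border '')
j=10 s[j]='g': π[10]=0 (border '')
j=11 s[j]='a': π[11]=0 (border '')
j=12 s[j]='a': π[12]=0 (border '')
j=13 s[j]='d': π[13]=0 (border '')
j=14 s[j]='b': π[14]=0 (border '')
j=15 s[j]='d': π[15]=0 (border '')
j=16 s[j]='g': π[16]=0 (border '')
j=17 s[j]='c': π[17]=1 (border 'c')
j=18 s[j]='e': k: 1→0; π[18]=0 (border '')
j=19 s[j]='c': π[19]=1 (border 'c')
j=20 s[j]='d': π[20]=2 (border 'cd')
j=21 s[j]='f': k: 2→0; π[21]=0 (border '')
j=22 s[j]='f': π[22]=0 (border '')
j=23 s[j]='c': π[23]=1 (border 'c')
j=24 s[j]='b': k: 1→0; π[24]=0 (border '')
j=25 s[j]='a': π[25]=0 (border '')
j=26 s[j]='d': π[26]=0 (border '')
j=27 s[j]='a': π[27]=0 (border '')
j=28 s[j]='b': π[28]=0 (border '')
j=29 s[j]='g': π[29]=0 (border '')
j=30 s[j]='b': π[30]=0 (border '')
j=31 s[j]='e': π[31]=0 (border '')
j=32 s[j]='f': π[32]=0 (border '')
j=33 s[j]='e': π[33]=0 (border '')
j=34 s[j]='f': π[34]=0 (border '')
j=35 s[j]='f': π[35]=0 (border '')
j=36 s[j]='c': π[36]=1 (border 'c')
j=37 s[j]='f': k: 1→0; π[37]=0 (border '')
j=38 s[j]='g': π[38]=0 (border '')
j=39 s[j]='g': π[39]=0 (border '')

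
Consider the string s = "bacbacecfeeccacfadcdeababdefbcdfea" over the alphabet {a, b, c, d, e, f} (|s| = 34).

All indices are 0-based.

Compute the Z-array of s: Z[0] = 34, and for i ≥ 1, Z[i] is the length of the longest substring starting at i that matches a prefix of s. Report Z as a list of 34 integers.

Z[0]=34
i=1: i≥r, start 0; Z[1]=0
i=2: i≥r, start 0; Z[2]=0
i=3: i≥r, start 0; Z[3]=3 extend→box=[3,6)
i=4: min(r-i=2, Z[1]=0)=0; Z[4]=0
i=5: min(r-i=1, Z[2]=0)=0; Z[5]=0
i=6: i≥r, start 0; Z[6]=0
i=7: i≥r, start 0; Z[7]=0
i=8: i≥r, start 0; Z[8]=0
i=9: i≥r, start 0; Z[9]=0
i=10: i≥r, start 0; Z[10]=0
i=11: i≥r, start 0; Z[11]=0
i=12: i≥r, start 0; Z[12]=0
i=13: i≥r, start 0; Z[13]=0
i=14: i≥r, start 0; Z[14]=0
i=15: i≥r, start 0; Z[15]=0
i=16: i≥r, start 0; Z[16]=0
i=17: i≥r, start 0; Z[17]=0
i=18: i≥r, start 0; Z[18]=0
i=19: i≥r, start 0; Z[19]=0
i=20: i≥r, start 0; Z[20]=0
i=21: i≥r, start 0; Z[21]=0
i=22: i≥r, start 0; Z[22]=2 extend→box=[22,24)
i=23: min(r-i=1, Z[1]=0)=0; Z[23]=0
i=24: i≥r, start 0; Z[24]=1 extend→box=[24,25)
i=25: i≥r, start 0; Z[25]=0
i=26: i≥r, start 0; Z[26]=0
i=27: i≥r, start 0; Z[27]=0
i=28: i≥r, start 0; Z[28]=1 extend→box=[28,29)
i=29: i≥r, start 0; Z[29]=0
i=30: i≥r, start 0; Z[30]=0
i=31: i≥r, start 0; Z[31]=0
i=32: i≥r, start 0; Z[32]=0
i=33: i≥r, start 0; Z[33]=0

[34, 0, 0, 3, 0, 0, 0, 0, 0, 0, 0, 0, 0, 0, 0, 0, 0, 0, 0, 0, 0, 0, 2, 0, 1, 0, 0, 0, 1, 0, 0, 0, 0, 0]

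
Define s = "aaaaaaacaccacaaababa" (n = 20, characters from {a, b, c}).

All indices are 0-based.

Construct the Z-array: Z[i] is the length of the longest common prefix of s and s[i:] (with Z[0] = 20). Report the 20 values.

Z[0]=20
i=1: fresh scan; Z[1]=6 grow→box=[1,7)
i=2: min(r-i=5, Z[1]=6)=5; Z[2]=5
i=3: min(r-i=4, Z[2]=5)=4; Z[3]=4
i=4: min(r-i=3, Z[3]=4)=3; Z[4]=3
i=5: min(r-i=2, Z[4]=3)=2; Z[5]=2
i=6: min(r-i=1, Z[5]=2)=1; Z[6]=1
i=7: fresh scan; Z[7]=0
i=8: fresh scan; Z[8]=1 grow→box=[8,9)
i=9: fresh scan; Z[9]=0
i=10: fresh scan; Z[10]=0
i=11: fresh scan; Z[11]=1 grow→box=[11,12)
i=12: fresh scan; Z[12]=0
i=13: fresh scan; Z[13]=3 grow→box=[13,16)
i=14: min(r-i=2, Z[1]=6)=2; Z[14]=2
i=15: min(r-i=1, Z[2]=5)=1; Z[15]=1
i=16: fresh scan; Z[16]=0
i=17: fresh scan; Z[17]=1 grow→box=[17,18)
i=18: fresh scan; Z[18]=0
i=19: fresh scan; Z[19]=1 grow→box=[19,20)

[20, 6, 5, 4, 3, 2, 1, 0, 1, 0, 0, 1, 0, 3, 2, 1, 0, 1, 0, 1]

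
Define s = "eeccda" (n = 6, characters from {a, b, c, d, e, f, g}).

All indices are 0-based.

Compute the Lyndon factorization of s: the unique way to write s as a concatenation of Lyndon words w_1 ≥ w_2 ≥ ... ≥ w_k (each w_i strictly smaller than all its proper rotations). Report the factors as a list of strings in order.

["e", "e", "ccd", "a"]

emit factor 1: 'e' (i=0, period=1)
emit factor 2: 'e' (i=1, period=1)
emit factor 3: 'ccd' (i=2, period=3)
emit factor 4: 'a' (i=5, period=1)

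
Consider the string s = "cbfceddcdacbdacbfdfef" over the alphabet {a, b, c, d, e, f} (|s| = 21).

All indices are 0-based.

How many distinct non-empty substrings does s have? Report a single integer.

207

sorted suffixes:
  #0 SA[0]=9  'acbdacbfdfef'
  #1 SA[1]=13  'acbfdfef'
  #2 SA[2]=11  'bdacbfdfef'
  #3 SA[3]=1  'bfceddcdacbdacbfdfef'
  #4 SA[4]=15  'bfdfef'
  #5 SA[5]=10  'cbdacbfdfef'
  #6 SA[6]=0  'cbfceddcdacbdacbfdfef'
  #7 SA[7]=14  'cbfdfef'
  #8 SA[8]=7  'cdacbdacbfdfef'
  #9 SA[9]=3  'ceddcdacbdacbfdfef'
  #10 SA[10]=8  'dacbdacbfdfef'
  #11 SA[11]=12  'dacbfdfef'
  #12 SA[12]=6  'dcdacbdacbfdfef'
  #13 SA[13]=5  'ddcdacbdacbfdfef'
  #14 SA[14]=17  'dfef'
  #15 SA[15]=4  'eddcdacbdacbfdfef'
  #16 SA[16]=19  'ef'
  #17 SA[17]=20  'f'
  #18 SA[18]=2  'fceddcdacbdacbfdfef'
  #19 SA[19]=16  'fdfef'
  #20 SA[20]=18  'fef'

SA = [9, 13, 11, 1, 15, 10, 0, 14, 7, 3, 8, 12, 6, 5, 17, 4, 19, 20, 2, 16, 18]
[i] adj suffixes → lcp
  [1] 9/13 → 3 ('acb')
  [2] 13/11 → 0 ('')
  [3] 11/1 → 1 ('b')
  [4] 1/15 → 2 ('bf')
  [5] 15/10 → 0 ('')
  [6] 10/0 → 2 ('cb')
  [7] 0/14 → 3 ('cbf')
  [8] 14/7 → 1 ('c')
  [9] 7/3 → 1 ('c')
  [10] 3/8 → 0 ('')
  [11] 8/12 → 4 ('dacb')
  [12] 12/6 → 1 ('d')
  [13] 6/5 → 1 ('d')
  [14] 5/17 → 1 ('d')
  [15] 17/4 → 0 ('')
  [16] 4/19 → 1 ('e')
  [17] 19/20 → 0 ('')
  [18] 20/2 → 1 ('f')
  [19] 2/16 → 1 ('f')
  [20] 16/18 → 1 ('f')

n(n+1)/2 = 21·22/2 = 231
Σ LCP = 0 + 3 + 0 + 1 + 2 + 0 + 2 + 3 + 1 + 1 + 0 + 4 + 1 + 1 + 1 + 0 + 1 + 0 + 1 + 1 + 1 = 24
distinct = 231 − 24 = 207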